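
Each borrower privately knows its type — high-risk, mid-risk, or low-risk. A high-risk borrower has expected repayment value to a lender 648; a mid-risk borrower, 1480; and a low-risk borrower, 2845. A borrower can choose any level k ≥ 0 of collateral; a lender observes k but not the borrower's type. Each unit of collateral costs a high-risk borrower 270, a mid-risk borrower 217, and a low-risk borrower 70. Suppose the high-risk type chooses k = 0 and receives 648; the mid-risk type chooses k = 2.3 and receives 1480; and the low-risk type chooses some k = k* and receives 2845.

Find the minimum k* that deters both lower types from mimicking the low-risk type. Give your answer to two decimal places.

8.59

Mid-risk type (on-path payoff 1480 − 217×2.3 = 980.9) won't mimic when 980.9 ≥ 2845 − 217·k*, i.e. k* ≥ 8.59.
High-risk type (on-path payoff 648) won't mimic when 648 ≥ 2845 − 270·k*, i.e. k* ≥ 8.14.
Both must hold, so k* = max(8.14, 8.59) = 8.59. The mid-risk type's constraint binds.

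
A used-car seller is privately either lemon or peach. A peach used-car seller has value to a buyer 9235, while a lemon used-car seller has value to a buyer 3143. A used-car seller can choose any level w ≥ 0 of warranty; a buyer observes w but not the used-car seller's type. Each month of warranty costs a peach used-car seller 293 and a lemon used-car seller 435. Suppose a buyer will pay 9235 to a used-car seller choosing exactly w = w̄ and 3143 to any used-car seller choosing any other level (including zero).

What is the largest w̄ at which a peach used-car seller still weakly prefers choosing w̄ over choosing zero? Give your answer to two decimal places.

Choosing w̄ yields the peach type 9235 − 293·w̄; choosing zero yields 3143.
The peach type is indifferent at 9235 − 293·w̄ = 3143, i.e. w̄ = (9235 − 3143) / 293 ≈ 20.79.
For any w̄ above 20.79 the peach type would rather pool at zero, so separation collapses.

20.79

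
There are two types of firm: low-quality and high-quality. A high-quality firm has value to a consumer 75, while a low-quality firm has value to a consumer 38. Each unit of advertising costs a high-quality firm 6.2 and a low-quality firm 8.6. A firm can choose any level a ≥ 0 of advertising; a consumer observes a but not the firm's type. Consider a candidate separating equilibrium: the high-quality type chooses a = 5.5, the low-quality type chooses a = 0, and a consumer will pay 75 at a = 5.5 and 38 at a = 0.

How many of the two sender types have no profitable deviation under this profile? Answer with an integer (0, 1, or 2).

2

Low-quality type: stay at 0 → 38; mimic → 75 − 8.6 × 5.5 = 27.7. IC holds (38 ≥ 27.7).
High-quality type: signal → 75 − 6.2 × 5.5 = 40.9; deviate to 0 → 38. IC holds (40.9 ≥ 38).
2 of 2 constraints hold, so this is a separating equilibrium.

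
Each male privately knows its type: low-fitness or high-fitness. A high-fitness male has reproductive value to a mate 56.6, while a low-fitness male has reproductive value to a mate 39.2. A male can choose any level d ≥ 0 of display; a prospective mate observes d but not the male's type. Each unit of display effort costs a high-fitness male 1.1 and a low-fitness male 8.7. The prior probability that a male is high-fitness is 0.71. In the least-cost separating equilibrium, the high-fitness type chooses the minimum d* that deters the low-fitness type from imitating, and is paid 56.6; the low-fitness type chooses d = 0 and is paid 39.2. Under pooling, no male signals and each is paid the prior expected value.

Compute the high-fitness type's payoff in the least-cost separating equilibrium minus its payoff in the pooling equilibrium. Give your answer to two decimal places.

2.85

Least-cost separating signal: d* solves 39.2 = 56.6 − 8.7·d*, so d* = (56.6 − 39.2)/8.7 = 2.
High-fitness type's separating payoff: 56.6 − 1.1 × d* = 56.6 − 1.1 × (56.6 − 39.2)/8.7 = 56.6 − 19.14/8.7 = 54.4.
Pooling payoff: 0.71 × 56.6 + 0.29 × 39.2 = 51.554.
Difference: 54.4 − 51.554 = 2.846, i.e. 2.85 to two decimal places.
The high-fitness type prefers to separate.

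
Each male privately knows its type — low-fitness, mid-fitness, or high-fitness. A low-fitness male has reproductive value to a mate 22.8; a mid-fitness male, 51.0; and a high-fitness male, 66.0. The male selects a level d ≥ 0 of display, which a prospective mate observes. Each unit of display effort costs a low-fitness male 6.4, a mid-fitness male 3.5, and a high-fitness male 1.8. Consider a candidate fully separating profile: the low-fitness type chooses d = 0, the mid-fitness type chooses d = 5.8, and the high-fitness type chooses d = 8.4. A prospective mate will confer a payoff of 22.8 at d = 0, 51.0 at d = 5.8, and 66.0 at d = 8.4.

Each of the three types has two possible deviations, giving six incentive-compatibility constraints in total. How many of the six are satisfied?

5

Low-fitness (own payoff 22.8): to d=5.8 gives 51.0 − 6.4×5.8 = 13.88 → no gain ✓; to d=8.4 gives 66.0 − 6.4×8.4 = 12.24 → no gain ✓.
Mid-fitness (own payoff 51.0 − 3.5×5.8 = 30.7): to d=0 gives 22.8 → no gain ✓; to d=8.4 gives 66.0 − 3.5×8.4 = 36.6 → profitable ✗.
High-fitness (own payoff 66.0 − 1.8×8.4 = 50.88): to d=0 gives 22.8 → no gain ✓; to d=5.8 gives 51.0 − 1.8×5.8 = 40.56 → no gain ✓.
5 of the 6 constraints hold; not an equilibrium.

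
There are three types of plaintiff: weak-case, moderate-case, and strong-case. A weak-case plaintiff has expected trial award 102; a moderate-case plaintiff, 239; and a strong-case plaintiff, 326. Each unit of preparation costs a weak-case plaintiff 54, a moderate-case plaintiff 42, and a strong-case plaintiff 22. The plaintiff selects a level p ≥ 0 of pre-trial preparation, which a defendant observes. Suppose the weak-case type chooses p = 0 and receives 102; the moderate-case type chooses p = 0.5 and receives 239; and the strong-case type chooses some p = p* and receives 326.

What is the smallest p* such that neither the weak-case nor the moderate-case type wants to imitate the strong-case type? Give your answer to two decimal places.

4.15

Weak-case type (on-path payoff 102) won't mimic when 102 ≥ 326 − 54·p*, i.e. p* ≥ 4.15.
Moderate-case type (on-path payoff 239 − 42×0.5 = 218) won't mimic when 218 ≥ 326 − 42·p*, i.e. p* ≥ 2.57.
Both must hold, so p* = max(4.15, 2.57) = 4.15. The weak-case type's constraint binds.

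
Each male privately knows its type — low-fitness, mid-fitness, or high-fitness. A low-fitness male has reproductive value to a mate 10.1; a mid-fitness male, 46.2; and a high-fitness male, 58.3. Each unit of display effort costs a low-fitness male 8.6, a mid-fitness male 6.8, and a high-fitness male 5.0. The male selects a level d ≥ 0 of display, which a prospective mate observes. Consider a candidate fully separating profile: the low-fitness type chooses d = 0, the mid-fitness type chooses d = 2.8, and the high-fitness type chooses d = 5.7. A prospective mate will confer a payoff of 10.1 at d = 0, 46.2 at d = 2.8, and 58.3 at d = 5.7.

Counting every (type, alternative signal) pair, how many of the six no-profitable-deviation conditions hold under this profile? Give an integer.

4

Low-fitness (own payoff 10.1): to d=2.8 gives 46.2 − 8.6×2.8 = 22.12 → profitable ✗; to d=5.7 gives 58.3 − 8.6×5.7 = 9.28 → no gain ✓.
High-fitness (own payoff 58.3 − 5.0×5.7 = 29.8): to d=0 gives 10.1 → no gain ✓; to d=2.8 gives 46.2 − 5.0×2.8 = 32.2 → profitable ✗.
Mid-fitness (own payoff 46.2 − 6.8×2.8 = 27.16): to d=0 gives 10.1 → no gain ✓; to d=5.7 gives 58.3 − 6.8×5.7 = 19.54 → no gain ✓.
4 of the 6 constraints hold; not an equilibrium.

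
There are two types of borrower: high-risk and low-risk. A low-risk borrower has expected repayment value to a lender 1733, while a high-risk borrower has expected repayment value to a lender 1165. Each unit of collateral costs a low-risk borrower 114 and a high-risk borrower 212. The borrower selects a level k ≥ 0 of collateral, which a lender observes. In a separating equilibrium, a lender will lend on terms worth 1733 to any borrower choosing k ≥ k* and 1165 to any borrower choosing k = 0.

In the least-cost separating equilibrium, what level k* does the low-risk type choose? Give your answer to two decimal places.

2.68

A high-risk borrower choosing k = 0 receives 1165.
Imitating at k* instead would pay 1733 at cost 212·k*, netting 1733 − 212·k*.
Indifference: 1165 = 1733 − 212·k*, so k* = (1733 − 1165) / 212 ≈ 2.68.
At k* the high-risk type's incentive constraint just binds; the low-risk type strictly prefers k* since its per-unit cost is lower.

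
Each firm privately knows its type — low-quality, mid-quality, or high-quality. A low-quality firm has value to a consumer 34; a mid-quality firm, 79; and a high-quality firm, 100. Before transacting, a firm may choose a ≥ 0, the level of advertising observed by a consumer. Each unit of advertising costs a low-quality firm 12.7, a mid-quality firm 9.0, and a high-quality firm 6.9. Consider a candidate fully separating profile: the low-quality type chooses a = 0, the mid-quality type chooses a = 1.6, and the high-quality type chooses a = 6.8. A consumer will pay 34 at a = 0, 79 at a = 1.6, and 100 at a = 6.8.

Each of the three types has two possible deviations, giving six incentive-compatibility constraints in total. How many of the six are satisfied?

4

Mid-quality (own payoff 79 − 9.0×1.6 = 64.6): to a=0 gives 34 → no gain ✓; to a=6.8 gives 100 − 9.0×6.8 = 38.8 → no gain ✓.
Low-quality (own payoff 34): to a=1.6 gives 79 − 12.7×1.6 = 58.68 → profitable ✗; to a=6.8 gives 100 − 12.7×6.8 = 13.64 → no gain ✓.
High-quality (own payoff 100 − 6.9×6.8 = 53.08): to a=0 gives 34 → no gain ✓; to a=1.6 gives 79 − 6.9×1.6 = 67.96 → profitable ✗.
4 of the 6 constraints hold; not an equilibrium.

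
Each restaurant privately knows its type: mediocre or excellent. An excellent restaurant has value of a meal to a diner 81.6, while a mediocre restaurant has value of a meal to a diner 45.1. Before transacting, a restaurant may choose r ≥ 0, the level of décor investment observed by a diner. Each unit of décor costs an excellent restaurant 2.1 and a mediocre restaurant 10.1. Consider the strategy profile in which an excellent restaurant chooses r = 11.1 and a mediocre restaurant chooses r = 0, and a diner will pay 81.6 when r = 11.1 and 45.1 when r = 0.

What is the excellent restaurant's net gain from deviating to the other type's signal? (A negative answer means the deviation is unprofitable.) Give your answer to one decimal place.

Playing r = 11.1 the excellent restaurant receives 81.6 − 2.1 × 11.1 = 58.29.
Deviating to r = 0 yields 45.1 instead.
Gain from deviating: 45.1 − 58.29 = -13.19, i.e. -13.2 to one decimal place.
The gain is negative, so the excellent type's incentive-compatibility constraint is satisfied.

-13.2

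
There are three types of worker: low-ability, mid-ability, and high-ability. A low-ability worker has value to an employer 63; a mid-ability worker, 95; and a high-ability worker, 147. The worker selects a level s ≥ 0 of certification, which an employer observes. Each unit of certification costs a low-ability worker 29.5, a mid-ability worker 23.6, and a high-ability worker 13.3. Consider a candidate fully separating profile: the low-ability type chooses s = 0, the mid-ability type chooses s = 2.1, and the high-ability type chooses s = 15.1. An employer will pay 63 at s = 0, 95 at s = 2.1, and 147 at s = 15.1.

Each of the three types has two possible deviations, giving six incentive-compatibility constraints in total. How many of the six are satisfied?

Mid-ability (own payoff 95 − 23.6×2.1 = 45.44): to s=0 gives 63 → profitable ✗; to s=15.1 gives 147 − 23.6×15.1 = -209.36 → no gain ✓.
High-ability (own payoff 147 − 13.3×15.1 = -53.83): to s=0 gives 63 → profitable ✗; to s=2.1 gives 95 − 13.3×2.1 = 67.07 → profitable ✗.
Low-ability (own payoff 63): to s=2.1 gives 95 − 29.5×2.1 = 33.05 → no gain ✓; to s=15.1 gives 147 − 29.5×15.1 = -298.45 → no gain ✓.
3 of the 6 constraints hold; not an equilibrium.

3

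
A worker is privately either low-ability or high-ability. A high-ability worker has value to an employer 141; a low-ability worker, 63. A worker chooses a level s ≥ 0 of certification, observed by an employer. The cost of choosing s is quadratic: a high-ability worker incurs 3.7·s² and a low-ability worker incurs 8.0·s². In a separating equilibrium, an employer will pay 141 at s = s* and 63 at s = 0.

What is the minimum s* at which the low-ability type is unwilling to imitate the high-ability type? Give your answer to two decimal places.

3.12

The low-ability type at s = 0 receives 63; imitating at s* yields 141 − 8.0·s*².
Indifference: 63 = 141 − 8.0·s*², so s*² = (141 − 63) / 8.0 = 9.75.
s* = √9.75 ≈ 3.12.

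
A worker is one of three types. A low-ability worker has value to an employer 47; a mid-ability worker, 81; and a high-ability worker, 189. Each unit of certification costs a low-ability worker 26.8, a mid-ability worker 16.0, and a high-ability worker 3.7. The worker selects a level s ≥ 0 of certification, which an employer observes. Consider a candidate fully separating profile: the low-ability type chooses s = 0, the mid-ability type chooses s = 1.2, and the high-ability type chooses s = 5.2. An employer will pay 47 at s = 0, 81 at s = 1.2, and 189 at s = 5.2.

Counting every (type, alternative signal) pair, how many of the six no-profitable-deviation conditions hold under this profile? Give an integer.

3

Low-ability (own payoff 47): to s=1.2 gives 81 − 26.8×1.2 = 48.84 → profitable ✗; to s=5.2 gives 189 − 26.8×5.2 = 49.64 → profitable ✗.
High-ability (own payoff 189 − 3.7×5.2 = 169.76): to s=0 gives 47 → no gain ✓; to s=1.2 gives 81 − 3.7×1.2 = 76.56 → no gain ✓.
Mid-ability (own payoff 81 − 16.0×1.2 = 61.8): to s=0 gives 47 → no gain ✓; to s=5.2 gives 189 − 16.0×5.2 = 105.8 → profitable ✗.
3 of the 6 constraints hold; not an equilibrium.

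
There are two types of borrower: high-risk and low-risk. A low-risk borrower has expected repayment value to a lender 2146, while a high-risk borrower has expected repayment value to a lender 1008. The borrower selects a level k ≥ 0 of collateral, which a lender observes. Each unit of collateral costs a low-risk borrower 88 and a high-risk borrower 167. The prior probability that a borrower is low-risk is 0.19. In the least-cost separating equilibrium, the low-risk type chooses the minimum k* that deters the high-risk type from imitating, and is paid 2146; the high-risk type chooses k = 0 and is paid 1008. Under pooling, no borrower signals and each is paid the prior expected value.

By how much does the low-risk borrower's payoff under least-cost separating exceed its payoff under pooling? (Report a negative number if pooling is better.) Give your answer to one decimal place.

322.1

Least-cost separating signal: k* solves 1008 = 2146 − 167·k*, so k* = (2146 − 1008)/167 ≈ 6.8144.
Low-risk type's separating payoff: 2146 − 88 × k* = 2146 − 88 × (2146 − 1008)/167 = 2146 − 100144/167 ≈ 1546.335.
Pooling payoff: 0.19 × 2146 + 0.81 × 1008 = 1224.22.
Difference: 1546.335 − 1224.22 = 322.115, i.e. 322.1 to one decimal place.
The low-risk type prefers to separate.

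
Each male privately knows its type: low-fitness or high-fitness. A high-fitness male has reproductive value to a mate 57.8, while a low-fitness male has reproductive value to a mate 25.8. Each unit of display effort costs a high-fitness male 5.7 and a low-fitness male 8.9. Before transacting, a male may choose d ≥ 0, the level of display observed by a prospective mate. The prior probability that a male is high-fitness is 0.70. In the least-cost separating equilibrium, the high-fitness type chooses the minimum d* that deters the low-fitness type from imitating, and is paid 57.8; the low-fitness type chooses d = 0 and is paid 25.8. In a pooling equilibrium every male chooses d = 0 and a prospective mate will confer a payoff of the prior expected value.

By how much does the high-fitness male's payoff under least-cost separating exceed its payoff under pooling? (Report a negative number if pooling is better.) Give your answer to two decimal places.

Least-cost separating signal: d* solves 25.8 = 57.8 − 8.9·d*, so d* = (57.8 − 25.8)/8.9 ≈ 3.5955.
High-fitness type's separating payoff: 57.8 − 5.7 × d* = 57.8 − 5.7 × (57.8 − 25.8)/8.9 = 57.8 − 182.4/8.9 ≈ 37.3056.
Pooling payoff: 0.70 × 57.8 + 0.30 × 25.8 = 48.2.
Difference: 37.3056 − 48.2 = -10.8944, i.e. -10.89 to two decimal places.
The high-fitness type would prefer the pooling outcome.

-10.89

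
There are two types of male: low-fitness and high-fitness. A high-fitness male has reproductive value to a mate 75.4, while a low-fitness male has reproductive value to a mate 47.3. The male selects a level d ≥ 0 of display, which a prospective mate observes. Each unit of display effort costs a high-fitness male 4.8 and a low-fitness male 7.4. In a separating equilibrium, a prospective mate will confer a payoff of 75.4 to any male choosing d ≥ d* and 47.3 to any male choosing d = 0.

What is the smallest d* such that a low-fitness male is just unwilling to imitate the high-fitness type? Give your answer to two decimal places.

3.80

A low-fitness male choosing d = 0 receives 47.3.
Imitating at d* instead would pay 75.4 at cost 7.4·d*, netting 75.4 − 7.4·d*.
Indifference: 47.3 = 75.4 − 7.4·d*, so d* = (75.4 − 47.3) / 7.4 ≈ 3.80.
This is the low-fitness type's binding incentive-compatibility constraint; any d ≥ 3.80 sustains separation on that side.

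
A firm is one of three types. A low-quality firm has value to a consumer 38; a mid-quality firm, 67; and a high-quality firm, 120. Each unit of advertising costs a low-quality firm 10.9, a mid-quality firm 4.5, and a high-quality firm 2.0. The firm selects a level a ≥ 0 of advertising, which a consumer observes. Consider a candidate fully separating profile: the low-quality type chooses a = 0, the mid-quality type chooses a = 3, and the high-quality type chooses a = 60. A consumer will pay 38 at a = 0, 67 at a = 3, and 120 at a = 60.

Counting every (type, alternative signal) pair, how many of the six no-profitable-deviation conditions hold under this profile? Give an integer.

4

High-quality (own payoff 120 − 2.0×60 = 0): to a=0 gives 38 → profitable ✗; to a=3 gives 67 − 2.0×3 = 61 → profitable ✗.
Low-quality (own payoff 38): to a=3 gives 67 − 10.9×3 = 34.3 → no gain ✓; to a=60 gives 120 − 10.9×60 = -534 → no gain ✓.
Mid-quality (own payoff 67 − 4.5×3 = 53.5): to a=0 gives 38 → no gain ✓; to a=60 gives 120 − 4.5×60 = -150 → no gain ✓.
4 of the 6 constraints hold; not an equilibrium.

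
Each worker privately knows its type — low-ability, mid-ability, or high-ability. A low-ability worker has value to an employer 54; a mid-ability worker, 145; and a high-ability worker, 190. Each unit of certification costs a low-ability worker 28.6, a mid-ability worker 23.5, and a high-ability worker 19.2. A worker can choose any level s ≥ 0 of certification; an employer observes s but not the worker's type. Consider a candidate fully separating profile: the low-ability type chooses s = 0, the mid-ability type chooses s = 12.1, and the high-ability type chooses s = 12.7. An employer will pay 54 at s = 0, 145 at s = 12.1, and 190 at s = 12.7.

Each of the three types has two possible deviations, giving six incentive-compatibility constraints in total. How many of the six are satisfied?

High-ability (own payoff 190 − 19.2×12.7 = -53.84): to s=0 gives 54 → profitable ✗; to s=12.1 gives 145 − 19.2×12.1 = -87.32 → no gain ✓.
Low-ability (own payoff 54): to s=12.1 gives 145 − 28.6×12.1 = -201.06 → no gain ✓; to s=12.7 gives 190 − 28.6×12.7 = -173.22 → no gain ✓.
Mid-ability (own payoff 145 − 23.5×12.1 = -139.35): to s=0 gives 54 → profitable ✗; to s=12.7 gives 190 − 23.5×12.7 = -108.45 → profitable ✗.
3 of the 6 constraints hold; not an equilibrium.

3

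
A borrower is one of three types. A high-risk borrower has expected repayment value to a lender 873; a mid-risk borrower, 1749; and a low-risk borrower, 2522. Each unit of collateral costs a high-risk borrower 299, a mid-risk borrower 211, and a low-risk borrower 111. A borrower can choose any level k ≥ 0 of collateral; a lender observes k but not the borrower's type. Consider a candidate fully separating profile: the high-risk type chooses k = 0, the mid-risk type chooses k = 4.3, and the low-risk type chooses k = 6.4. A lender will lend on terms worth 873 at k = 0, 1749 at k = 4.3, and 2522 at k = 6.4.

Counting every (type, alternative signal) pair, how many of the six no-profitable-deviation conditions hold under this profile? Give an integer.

High-risk (own payoff 873): to k=4.3 gives 1749 − 299×4.3 = 463.3 → no gain ✓; to k=6.4 gives 2522 − 299×6.4 = 608.4 → no gain ✓.
Low-risk (own payoff 2522 − 111×6.4 = 1811.6): to k=0 gives 873 → no gain ✓; to k=4.3 gives 1749 − 111×4.3 = 1271.7 → no gain ✓.
Mid-risk (own payoff 1749 − 211×4.3 = 841.7): to k=0 gives 873 → profitable ✗; to k=6.4 gives 2522 − 211×6.4 = 1171.6 → profitable ✗.
4 of the 6 constraints hold; not an equilibrium.

4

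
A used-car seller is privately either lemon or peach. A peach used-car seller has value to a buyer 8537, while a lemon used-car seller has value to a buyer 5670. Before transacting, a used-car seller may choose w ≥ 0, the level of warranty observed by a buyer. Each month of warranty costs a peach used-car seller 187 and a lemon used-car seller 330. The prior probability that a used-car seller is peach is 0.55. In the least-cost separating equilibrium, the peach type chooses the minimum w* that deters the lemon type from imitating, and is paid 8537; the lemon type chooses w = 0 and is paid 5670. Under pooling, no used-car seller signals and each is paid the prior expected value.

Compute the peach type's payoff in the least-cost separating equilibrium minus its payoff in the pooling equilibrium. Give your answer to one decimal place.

Least-cost separating signal: w* solves 5670 = 8537 − 330·w*, so w* = (8537 − 5670)/330 ≈ 8.6879.
Peach type's separating payoff: 8537 − 187 × w* = 8537 − 187 × (8537 − 5670)/330 = 8537 − 536129/330 ≈ 6912.367.
Pooling payoff: 0.55 × 8537 + 0.45 × 5670 = 7246.85.
Difference: 6912.367 − 7246.85 = -334.483, i.e. -334.5 to one decimal place.
The peach type would prefer the pooling outcome.

-334.5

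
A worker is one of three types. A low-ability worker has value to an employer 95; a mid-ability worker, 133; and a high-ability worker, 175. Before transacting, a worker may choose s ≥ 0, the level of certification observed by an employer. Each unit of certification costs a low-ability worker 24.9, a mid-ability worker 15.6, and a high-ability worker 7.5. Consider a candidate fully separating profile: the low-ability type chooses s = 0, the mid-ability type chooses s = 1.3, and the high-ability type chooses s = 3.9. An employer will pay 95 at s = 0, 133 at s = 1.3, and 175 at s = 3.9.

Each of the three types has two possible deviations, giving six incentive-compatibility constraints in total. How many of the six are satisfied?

Mid-ability (own payoff 133 − 15.6×1.3 = 112.72): to s=0 gives 95 → no gain ✓; to s=3.9 gives 175 − 15.6×3.9 = 114.16 → profitable ✗.
High-ability (own payoff 175 − 7.5×3.9 = 145.75): to s=0 gives 95 → no gain ✓; to s=1.3 gives 133 − 7.5×1.3 = 123.25 → no gain ✓.
Low-ability (own payoff 95): to s=1.3 gives 133 − 24.9×1.3 = 100.63 → profitable ✗; to s=3.9 gives 175 − 24.9×3.9 = 77.89 → no gain ✓.
4 of the 6 constraints hold; not an equilibrium.

4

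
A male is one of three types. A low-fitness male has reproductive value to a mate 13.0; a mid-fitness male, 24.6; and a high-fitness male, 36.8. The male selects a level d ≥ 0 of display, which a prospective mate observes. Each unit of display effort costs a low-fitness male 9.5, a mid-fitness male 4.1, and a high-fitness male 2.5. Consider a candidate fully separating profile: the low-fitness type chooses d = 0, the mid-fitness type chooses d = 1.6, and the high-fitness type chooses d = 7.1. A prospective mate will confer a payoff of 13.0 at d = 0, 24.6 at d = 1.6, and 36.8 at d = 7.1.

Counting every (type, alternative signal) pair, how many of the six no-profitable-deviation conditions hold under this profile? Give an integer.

High-fitness (own payoff 36.8 − 2.5×7.1 = 19.05): to d=0 gives 13.0 → no gain ✓; to d=1.6 gives 24.6 − 2.5×1.6 = 20.6 → profitable ✗.
Mid-fitness (own payoff 24.6 − 4.1×1.6 = 18.04): to d=0 gives 13.0 → no gain ✓; to d=7.1 gives 36.8 − 4.1×7.1 = 7.69 → no gain ✓.
Low-fitness (own payoff 13.0): to d=1.6 gives 24.6 − 9.5×1.6 = 9.4 → no gain ✓; to d=7.1 gives 36.8 − 9.5×7.1 = -30.65 → no gain ✓.
5 of the 6 constraints hold; not an equilibrium.

5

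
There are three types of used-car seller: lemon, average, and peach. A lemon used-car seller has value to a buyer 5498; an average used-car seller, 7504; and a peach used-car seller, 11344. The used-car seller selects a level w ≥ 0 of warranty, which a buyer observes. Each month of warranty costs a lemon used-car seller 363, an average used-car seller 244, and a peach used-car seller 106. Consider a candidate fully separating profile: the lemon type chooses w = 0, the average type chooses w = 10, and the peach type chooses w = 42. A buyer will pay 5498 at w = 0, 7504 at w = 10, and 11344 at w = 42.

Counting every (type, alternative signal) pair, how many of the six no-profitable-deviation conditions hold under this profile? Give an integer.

5

Peach (own payoff 11344 − 106×42 = 6892): to w=0 gives 5498 → no gain ✓; to w=10 gives 7504 − 106×10 = 6444 → no gain ✓.
Lemon (own payoff 5498): to w=10 gives 7504 − 363×10 = 3874 → no gain ✓; to w=42 gives 11344 − 363×42 = -3902 → no gain ✓.
Average (own payoff 7504 − 244×10 = 5064): to w=0 gives 5498 → profitable ✗; to w=42 gives 11344 − 244×42 = 1096 → no gain ✓.
5 of the 6 constraints hold; not an equilibrium.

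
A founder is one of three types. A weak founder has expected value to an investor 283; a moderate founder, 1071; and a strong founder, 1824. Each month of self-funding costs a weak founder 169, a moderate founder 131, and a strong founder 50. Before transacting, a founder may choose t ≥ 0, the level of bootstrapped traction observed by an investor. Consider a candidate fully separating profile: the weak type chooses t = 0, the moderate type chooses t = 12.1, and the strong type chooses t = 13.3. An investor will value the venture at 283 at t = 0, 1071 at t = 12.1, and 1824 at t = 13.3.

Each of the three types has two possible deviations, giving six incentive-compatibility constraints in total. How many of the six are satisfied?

4

Moderate (own payoff 1071 − 131×12.1 = -514.1): to t=0 gives 283 → profitable ✗; to t=13.3 gives 1824 − 131×13.3 = 81.7 → profitable ✗.
Weak (own payoff 283): to t=12.1 gives 1071 − 169×12.1 = -973.9 → no gain ✓; to t=13.3 gives 1824 − 169×13.3 = -423.7 → no gain ✓.
Strong (own payoff 1824 − 50×13.3 = 1159): to t=0 gives 283 → no gain ✓; to t=12.1 gives 1071 − 50×12.1 = 466 → no gain ✓.
4 of the 6 constraints hold; not an equilibrium.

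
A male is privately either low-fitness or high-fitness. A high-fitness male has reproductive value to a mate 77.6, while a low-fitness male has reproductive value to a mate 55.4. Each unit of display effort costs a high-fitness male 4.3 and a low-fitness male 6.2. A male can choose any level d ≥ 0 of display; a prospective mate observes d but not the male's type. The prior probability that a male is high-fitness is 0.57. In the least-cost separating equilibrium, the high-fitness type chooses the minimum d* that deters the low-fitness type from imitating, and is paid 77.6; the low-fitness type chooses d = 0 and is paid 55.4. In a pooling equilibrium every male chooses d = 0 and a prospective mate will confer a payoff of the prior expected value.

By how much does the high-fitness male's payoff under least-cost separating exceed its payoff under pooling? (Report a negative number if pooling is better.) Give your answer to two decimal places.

Least-cost separating signal: d* solves 55.4 = 77.6 − 6.2·d*, so d* = (77.6 − 55.4)/6.2 ≈ 3.5806.
High-fitness type's separating payoff: 77.6 − 4.3 × d* = 77.6 − 4.3 × (77.6 − 55.4)/6.2 = 77.6 − 95.46/6.2 ≈ 62.2032.
Pooling payoff: 0.57 × 77.6 + 0.43 × 55.4 = 68.054.
Difference: 62.2032 − 68.054 = -5.8508, i.e. -5.85 to two decimal places.
The high-fitness type would prefer the pooling outcome.

-5.85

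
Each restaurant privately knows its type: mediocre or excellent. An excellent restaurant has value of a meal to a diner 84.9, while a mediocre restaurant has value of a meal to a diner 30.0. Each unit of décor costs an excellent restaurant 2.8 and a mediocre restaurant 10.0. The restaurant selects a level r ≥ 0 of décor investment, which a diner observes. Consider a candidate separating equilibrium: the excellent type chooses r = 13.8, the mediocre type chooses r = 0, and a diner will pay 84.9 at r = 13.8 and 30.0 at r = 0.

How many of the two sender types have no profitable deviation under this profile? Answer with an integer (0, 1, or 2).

2

Mediocre type: stay at 0 → 30.0; mimic → 84.9 − 10.0 × 13.8 = -53.1. IC holds (30.0 ≥ -53.1).
Excellent type: signal → 84.9 − 2.8 × 13.8 = 46.26; deviate to 0 → 30.0. IC holds (46.26 ≥ 30.0).
2 of 2 constraints hold, so this is a separating equilibrium.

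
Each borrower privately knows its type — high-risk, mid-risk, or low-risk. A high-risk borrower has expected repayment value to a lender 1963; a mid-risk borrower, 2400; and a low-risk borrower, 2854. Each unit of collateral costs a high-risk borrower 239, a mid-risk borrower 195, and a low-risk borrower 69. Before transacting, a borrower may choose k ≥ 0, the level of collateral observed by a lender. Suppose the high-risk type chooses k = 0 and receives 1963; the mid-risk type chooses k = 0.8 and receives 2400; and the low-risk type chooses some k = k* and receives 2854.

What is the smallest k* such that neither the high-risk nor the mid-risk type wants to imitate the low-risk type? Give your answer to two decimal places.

High-risk type (on-path payoff 1963) won't mimic when 1963 ≥ 2854 − 239·k*, i.e. k* ≥ 3.73.
Mid-risk type (on-path payoff 2400 − 195×0.8 = 2244) won't mimic when 2244 ≥ 2854 − 195·k*, i.e. k* ≥ 3.13.
Both must hold, so k* = max(3.73, 3.13) = 3.73. The high-risk type's constraint binds.

3.73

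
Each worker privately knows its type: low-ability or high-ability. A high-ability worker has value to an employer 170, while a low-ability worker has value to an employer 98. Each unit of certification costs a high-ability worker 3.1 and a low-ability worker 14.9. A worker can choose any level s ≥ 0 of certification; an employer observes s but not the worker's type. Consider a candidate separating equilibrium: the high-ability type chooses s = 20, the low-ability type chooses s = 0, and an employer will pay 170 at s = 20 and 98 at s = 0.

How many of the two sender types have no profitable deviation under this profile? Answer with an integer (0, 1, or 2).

High-ability type: signal → 170 − 3.1 × 20 = 108; deviate to 0 → 98. IC holds (108 ≥ 98).
Low-ability type: stay at 0 → 98; mimic → 170 − 14.9 × 20 = -128. IC holds (98 ≥ -128).
2 of 2 constraints hold, so this is a separating equilibrium.

2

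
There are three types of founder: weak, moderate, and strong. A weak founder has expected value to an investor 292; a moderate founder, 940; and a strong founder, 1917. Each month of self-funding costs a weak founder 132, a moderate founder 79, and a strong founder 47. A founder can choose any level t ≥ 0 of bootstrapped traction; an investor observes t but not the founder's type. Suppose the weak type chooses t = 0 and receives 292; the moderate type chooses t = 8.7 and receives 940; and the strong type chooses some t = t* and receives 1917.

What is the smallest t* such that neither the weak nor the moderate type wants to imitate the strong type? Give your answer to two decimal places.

Weak type (on-path payoff 292) won't mimic when 292 ≥ 1917 − 132·t*, i.e. t* ≥ 12.31.
Moderate type (on-path payoff 940 − 79×8.7 = 252.7) won't mimic when 252.7 ≥ 1917 − 79·t*, i.e. t* ≥ 21.07.
Both must hold, so t* = max(12.31, 21.07) = 21.07. The moderate type's constraint binds.

21.07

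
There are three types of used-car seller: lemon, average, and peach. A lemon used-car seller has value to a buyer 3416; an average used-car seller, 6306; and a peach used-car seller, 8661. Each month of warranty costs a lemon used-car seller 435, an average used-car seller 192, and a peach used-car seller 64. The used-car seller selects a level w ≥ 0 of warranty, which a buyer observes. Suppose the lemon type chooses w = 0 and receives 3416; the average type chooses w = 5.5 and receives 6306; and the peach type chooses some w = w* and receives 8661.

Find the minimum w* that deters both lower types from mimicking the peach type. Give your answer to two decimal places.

17.77

Average type (on-path payoff 6306 − 192×5.5 = 5250) won't mimic when 5250 ≥ 8661 − 192·w*, i.e. w* ≥ 17.77.
Lemon type (on-path payoff 3416) won't mimic when 3416 ≥ 8661 − 435·w*, i.e. w* ≥ 12.06.
Both must hold, so w* = max(12.06, 17.77) = 17.77. The average type's constraint binds.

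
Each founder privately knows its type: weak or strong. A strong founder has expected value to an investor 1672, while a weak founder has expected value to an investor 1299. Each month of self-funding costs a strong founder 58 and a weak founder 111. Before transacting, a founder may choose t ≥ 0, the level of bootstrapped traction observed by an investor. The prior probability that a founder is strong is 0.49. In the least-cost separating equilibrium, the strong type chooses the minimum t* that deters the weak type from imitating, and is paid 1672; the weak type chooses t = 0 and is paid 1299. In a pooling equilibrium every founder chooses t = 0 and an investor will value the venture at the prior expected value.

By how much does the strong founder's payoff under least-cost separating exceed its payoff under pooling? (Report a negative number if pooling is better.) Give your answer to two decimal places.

-4.67

Least-cost separating signal: t* solves 1299 = 1672 − 111·t*, so t* = (1672 − 1299)/111 ≈ 3.3604.
Strong type's separating payoff: 1672 − 58 × t* = 1672 − 58 × (1672 − 1299)/111 = 1672 − 21634/111 ≈ 1477.0991.
Pooling payoff: 0.49 × 1672 + 0.51 × 1299 = 1481.77.
Difference: 1477.0991 − 1481.77 = -4.6709, i.e. -4.67 to two decimal places.
The strong type would prefer the pooling outcome.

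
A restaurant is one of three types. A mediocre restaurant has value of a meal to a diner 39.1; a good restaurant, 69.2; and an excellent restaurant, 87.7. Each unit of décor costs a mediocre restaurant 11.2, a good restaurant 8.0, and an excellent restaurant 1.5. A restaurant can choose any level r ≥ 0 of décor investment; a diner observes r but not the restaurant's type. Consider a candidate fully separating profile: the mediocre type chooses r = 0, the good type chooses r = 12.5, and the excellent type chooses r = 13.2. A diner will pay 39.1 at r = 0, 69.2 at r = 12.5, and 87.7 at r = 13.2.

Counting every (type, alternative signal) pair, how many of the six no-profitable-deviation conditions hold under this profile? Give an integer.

4

Mediocre (own payoff 39.1): to r=12.5 gives 69.2 − 11.2×12.5 = -70.8 → no gain ✓; to r=13.2 gives 87.7 − 11.2×13.2 = -60.14 → no gain ✓.
Excellent (own payoff 87.7 − 1.5×13.2 = 67.9): to r=0 gives 39.1 → no gain ✓; to r=12.5 gives 69.2 − 1.5×12.5 = 50.45 → no gain ✓.
Good (own payoff 69.2 − 8.0×12.5 = -30.8): to r=0 gives 39.1 → profitable ✗; to r=13.2 gives 87.7 − 8.0×13.2 = -17.9 → profitable ✗.
4 of the 6 constraints hold; not an equilibrium.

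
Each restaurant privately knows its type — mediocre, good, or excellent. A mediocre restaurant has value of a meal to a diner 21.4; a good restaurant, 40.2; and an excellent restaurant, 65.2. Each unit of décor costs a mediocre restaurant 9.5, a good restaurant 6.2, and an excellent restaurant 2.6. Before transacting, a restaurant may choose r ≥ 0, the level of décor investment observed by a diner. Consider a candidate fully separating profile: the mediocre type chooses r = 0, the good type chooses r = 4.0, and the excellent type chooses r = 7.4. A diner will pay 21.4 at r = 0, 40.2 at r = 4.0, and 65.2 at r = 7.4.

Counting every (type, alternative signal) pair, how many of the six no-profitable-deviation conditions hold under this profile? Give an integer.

Mediocre (own payoff 21.4): to r=4.0 gives 40.2 − 9.5×4.0 = 2.2 → no gain ✓; to r=7.4 gives 65.2 − 9.5×7.4 = -5.1 → no gain ✓.
Excellent (own payoff 65.2 − 2.6×7.4 = 45.96): to r=0 gives 21.4 → no gain ✓; to r=4.0 gives 40.2 − 2.6×4.0 = 29.8 → no gain ✓.
Good (own payoff 40.2 − 6.2×4.0 = 15.4): to r=0 gives 21.4 → profitable ✗; to r=7.4 gives 65.2 − 6.2×7.4 = 19.32 → profitable ✗.
4 of the 6 constraints hold; not an equilibrium.

4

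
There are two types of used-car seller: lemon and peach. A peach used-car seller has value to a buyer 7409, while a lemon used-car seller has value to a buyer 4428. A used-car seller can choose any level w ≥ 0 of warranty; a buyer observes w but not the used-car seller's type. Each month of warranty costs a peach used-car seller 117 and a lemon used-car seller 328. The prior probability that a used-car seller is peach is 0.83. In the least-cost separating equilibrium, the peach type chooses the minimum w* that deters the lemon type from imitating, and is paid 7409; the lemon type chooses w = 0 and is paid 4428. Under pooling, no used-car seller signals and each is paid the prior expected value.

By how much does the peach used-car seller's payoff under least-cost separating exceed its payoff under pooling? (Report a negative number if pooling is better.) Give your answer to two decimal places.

-556.57

Least-cost separating signal: w* solves 4428 = 7409 − 328·w*, so w* = (7409 − 4428)/328 ≈ 9.0884.
Peach type's separating payoff: 7409 − 117 × w* = 7409 − 117 × (7409 − 4428)/328 = 7409 − 348777/328 ≈ 6345.6555.
Pooling payoff: 0.83 × 7409 + 0.17 × 4428 = 6902.23.
Difference: 6345.6555 − 6902.23 = -556.5745, i.e. -556.57 to two decimal places.
The peach type would prefer the pooling outcome.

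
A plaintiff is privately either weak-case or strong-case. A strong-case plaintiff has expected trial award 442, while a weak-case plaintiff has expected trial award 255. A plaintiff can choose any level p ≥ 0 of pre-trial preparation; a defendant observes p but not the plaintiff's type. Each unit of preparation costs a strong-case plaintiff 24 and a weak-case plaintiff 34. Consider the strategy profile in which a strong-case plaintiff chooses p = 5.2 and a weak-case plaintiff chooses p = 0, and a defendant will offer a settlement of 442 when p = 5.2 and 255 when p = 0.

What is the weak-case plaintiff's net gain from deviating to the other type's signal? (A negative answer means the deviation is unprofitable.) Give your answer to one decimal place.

Playing p = 0 the weak-case plaintiff receives 255.
Deviating to p = 5.2 brings payment 442 at cost 34 × 5.2 = 176.8, netting 265.2.
Gain from deviating: 265.2 − 255 = 10.2.
The gain is positive, so the weak-case type's incentive-compatibility constraint is violated — this profile is not a separating equilibrium.

10.2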